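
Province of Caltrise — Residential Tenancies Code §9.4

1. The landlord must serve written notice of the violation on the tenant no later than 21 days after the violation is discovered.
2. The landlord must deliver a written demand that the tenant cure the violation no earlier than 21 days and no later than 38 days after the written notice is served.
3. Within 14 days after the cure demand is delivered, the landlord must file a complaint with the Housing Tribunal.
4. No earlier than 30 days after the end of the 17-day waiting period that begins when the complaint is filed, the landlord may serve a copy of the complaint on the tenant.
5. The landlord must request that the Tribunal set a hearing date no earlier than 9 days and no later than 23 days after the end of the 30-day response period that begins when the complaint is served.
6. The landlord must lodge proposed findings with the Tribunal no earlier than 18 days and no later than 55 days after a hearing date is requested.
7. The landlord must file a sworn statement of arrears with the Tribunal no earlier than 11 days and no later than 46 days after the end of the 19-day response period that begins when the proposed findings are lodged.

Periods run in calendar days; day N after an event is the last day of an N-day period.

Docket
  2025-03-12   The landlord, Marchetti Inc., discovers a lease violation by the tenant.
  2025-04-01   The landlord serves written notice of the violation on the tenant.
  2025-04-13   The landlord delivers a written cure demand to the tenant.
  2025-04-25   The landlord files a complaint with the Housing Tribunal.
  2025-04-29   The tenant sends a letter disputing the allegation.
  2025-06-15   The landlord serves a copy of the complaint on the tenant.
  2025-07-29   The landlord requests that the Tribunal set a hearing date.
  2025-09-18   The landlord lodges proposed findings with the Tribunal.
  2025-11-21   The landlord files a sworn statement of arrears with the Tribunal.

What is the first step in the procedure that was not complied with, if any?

Step 2

Step 1 — counting 21 days from 2025-03-12 (when the violation is discovered) gives a deadline of 2025-04-02; completed 2025-04-01, before the deadline.
Step 2 — 21 and 38 days from 2025-04-01 (when the written notice is served) are 2025-04-22 and 2025-05-09 respectively; done 2025-04-13 — 9 days before the window opened.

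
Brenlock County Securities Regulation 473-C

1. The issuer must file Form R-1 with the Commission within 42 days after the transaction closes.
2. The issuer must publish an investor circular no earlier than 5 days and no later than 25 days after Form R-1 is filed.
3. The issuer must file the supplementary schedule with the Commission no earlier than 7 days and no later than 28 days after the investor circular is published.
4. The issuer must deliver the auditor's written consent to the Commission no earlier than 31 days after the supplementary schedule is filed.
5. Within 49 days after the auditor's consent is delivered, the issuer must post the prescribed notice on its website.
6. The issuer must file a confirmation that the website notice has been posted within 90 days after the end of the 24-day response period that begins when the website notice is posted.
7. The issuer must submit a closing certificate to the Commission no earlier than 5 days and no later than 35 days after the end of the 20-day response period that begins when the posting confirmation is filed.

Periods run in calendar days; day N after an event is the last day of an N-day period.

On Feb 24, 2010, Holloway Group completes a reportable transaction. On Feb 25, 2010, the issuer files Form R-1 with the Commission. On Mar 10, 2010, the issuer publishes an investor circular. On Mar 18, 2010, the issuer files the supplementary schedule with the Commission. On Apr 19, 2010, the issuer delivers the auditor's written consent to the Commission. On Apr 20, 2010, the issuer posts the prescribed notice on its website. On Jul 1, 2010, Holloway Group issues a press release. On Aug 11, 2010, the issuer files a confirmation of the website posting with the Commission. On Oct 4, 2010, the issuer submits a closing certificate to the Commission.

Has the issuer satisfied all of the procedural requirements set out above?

Yes

Step 1: 42 days after Feb 24, 2010 (when the transaction closes) is Apr 7, 2010; Feb 25, 2010 is within that limit.
Step 2: the window is 5–25 days after Feb 25, 2010 (when Form R-1 is filed), so Mar 2, 2010 through Mar 22, 2010; Mar 10, 2010 falls inside that range.
Step 3: the window is 7–28 days after Mar 10, 2010 (when the investor circular is published), so Mar 17, 2010 through Apr 7, 2010; done Mar 18, 2010 — within the window.
Step 4: the earliest permitted date is 31 days after Mar 18, 2010 (when the supplementary schedule is filed), i.e. Apr 18, 2010; done Apr 19, 2010, after the minimum wait.
Step 5: 49 days after Apr 19, 2010 (when the auditor's consent is delivered) is Jun 7, 2010; completed Apr 20, 2010, before the deadline.
Step 6: 90 days after May 14, 2010 (end of the 24-day response period, which began when the website notice is posted on Apr 20, 2010) is Aug 12, 2010; done Aug 11, 2010 — timely.
Step 7: the window is 5–35 days after Aug 31, 2010 (end of the 20-day response period, which began when the posting confirmation is filed on Aug 11, 2010), so Sep 5, 2010 through Oct 5, 2010; done Oct 4, 2010, which is between those dates.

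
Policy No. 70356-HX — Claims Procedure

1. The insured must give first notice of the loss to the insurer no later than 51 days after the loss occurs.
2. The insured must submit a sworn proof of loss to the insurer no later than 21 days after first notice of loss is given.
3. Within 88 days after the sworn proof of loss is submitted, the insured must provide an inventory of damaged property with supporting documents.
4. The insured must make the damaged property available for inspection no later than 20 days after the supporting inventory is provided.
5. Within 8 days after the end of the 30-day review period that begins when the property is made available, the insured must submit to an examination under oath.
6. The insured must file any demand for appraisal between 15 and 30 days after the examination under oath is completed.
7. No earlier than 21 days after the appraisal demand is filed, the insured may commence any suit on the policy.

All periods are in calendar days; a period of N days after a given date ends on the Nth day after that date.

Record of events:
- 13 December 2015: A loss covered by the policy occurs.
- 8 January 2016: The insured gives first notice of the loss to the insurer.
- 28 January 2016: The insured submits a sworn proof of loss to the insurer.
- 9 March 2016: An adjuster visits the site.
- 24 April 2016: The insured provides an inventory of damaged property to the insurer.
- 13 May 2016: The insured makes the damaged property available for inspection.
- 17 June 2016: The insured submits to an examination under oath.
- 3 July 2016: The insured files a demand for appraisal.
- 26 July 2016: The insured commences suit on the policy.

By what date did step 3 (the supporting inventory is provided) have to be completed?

25 April 2016

Step 3 runs from 28 January 2016, when the sworn proof of loss is submitted. 88 days after 28 January 2016 is 25 April 2016.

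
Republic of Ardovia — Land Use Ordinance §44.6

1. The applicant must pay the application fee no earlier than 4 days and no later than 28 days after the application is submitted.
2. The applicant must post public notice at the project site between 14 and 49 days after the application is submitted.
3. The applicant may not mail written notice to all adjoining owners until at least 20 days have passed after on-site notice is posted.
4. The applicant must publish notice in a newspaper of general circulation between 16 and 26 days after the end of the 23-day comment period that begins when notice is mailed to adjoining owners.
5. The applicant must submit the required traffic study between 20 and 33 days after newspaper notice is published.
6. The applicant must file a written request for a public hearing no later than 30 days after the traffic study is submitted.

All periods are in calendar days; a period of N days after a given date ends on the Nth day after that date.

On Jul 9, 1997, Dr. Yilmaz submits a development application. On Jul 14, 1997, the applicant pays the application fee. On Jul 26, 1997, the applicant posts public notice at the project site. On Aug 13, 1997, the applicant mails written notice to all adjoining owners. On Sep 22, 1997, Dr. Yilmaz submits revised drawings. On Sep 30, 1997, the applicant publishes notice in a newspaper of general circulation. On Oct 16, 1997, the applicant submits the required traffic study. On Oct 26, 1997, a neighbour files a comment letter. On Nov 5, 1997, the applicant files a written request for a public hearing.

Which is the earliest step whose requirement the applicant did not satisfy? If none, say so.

Step 3

Step 1 — 4 and 28 days from Jul 9, 1997 (when the application is submitted) are Jul 13, 1997 and Aug 6, 1997 respectively; done Jul 14, 1997 — within the window.
Step 2 — 14 and 49 days from Jul 9, 1997 (when the application is submitted) are Jul 23, 1997 and Aug 27, 1997 respectively; done Jul 26, 1997 — within the window.
Step 3 — must wait 20 days from Jul 26, 1997 (when on-site notice is posted), so not before Aug 15, 1997; acted on Aug 13, 1997, 2 days prematurely.
The analysis stops there.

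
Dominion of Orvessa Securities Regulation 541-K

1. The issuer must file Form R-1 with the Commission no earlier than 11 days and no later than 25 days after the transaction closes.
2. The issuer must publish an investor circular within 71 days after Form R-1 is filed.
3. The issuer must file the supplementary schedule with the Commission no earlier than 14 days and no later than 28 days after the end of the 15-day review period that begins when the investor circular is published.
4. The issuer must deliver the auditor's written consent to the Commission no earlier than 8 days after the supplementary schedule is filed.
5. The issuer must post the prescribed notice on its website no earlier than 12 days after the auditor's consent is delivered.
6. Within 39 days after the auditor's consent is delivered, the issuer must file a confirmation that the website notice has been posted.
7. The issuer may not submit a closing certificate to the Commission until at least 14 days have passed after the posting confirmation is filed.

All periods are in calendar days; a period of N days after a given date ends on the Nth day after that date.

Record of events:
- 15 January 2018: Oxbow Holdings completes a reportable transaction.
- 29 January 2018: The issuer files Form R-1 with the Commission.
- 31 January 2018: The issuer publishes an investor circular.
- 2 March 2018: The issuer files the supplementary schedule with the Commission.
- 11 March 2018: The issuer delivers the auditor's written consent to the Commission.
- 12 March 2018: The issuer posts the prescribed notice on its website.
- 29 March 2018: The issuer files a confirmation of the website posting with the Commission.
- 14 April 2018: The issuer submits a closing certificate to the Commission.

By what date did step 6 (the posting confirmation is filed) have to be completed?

Step 6 runs from 11 March 2018, when the auditor's consent is delivered. 39 days after 11 March 2018 is 19 April 2018.

19 April 2018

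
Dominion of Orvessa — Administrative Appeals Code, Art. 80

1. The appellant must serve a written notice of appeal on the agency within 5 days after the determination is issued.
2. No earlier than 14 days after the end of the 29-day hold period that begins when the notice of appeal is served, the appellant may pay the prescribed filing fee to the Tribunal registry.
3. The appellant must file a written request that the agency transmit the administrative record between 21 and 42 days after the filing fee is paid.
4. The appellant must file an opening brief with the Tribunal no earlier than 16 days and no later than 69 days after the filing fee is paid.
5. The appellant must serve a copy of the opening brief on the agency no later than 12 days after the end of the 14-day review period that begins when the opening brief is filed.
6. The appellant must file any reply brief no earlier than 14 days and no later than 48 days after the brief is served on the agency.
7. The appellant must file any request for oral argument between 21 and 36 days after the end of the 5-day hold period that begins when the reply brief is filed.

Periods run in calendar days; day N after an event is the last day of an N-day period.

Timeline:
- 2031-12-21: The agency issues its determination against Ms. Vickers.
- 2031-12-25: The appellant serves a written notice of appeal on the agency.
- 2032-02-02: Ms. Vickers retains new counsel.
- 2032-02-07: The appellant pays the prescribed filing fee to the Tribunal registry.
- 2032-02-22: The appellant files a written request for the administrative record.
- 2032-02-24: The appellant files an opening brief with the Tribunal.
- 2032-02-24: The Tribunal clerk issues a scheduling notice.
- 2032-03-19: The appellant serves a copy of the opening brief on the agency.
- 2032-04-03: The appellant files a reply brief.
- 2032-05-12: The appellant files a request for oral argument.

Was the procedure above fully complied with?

Step 1: 5 days after 2031-12-21 (when the determination is issued) is 2031-12-26; 2031-12-25 is within that limit.
Step 2: the earliest permitted date is 14 days after 2032-01-23 (end of the 29-day hold period, which began when the notice of appeal is served on 2031-12-25), i.e. 2032-02-06; done 2032-02-07 — permitted.
Step 3: the window is 21–42 days after 2032-02-07 (when the filing fee is paid), so 2032-02-28 through 2032-03-20; done 2032-02-22 — 6 days before the window opened.
Later steps need not be reached.

No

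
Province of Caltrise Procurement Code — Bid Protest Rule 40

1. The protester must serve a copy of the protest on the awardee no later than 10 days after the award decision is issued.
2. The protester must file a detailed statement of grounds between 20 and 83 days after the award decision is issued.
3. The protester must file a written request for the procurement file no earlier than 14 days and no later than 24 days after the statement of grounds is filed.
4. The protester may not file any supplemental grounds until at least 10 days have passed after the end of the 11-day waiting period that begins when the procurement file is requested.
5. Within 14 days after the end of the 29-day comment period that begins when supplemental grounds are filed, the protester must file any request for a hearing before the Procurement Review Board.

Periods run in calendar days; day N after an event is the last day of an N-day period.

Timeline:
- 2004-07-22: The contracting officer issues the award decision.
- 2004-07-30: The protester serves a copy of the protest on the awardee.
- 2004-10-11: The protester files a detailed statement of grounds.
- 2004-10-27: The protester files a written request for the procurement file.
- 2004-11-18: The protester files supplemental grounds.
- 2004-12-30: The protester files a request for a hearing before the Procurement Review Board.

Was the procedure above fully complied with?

Step 1 — counting 10 days from 2004-07-22 (when the award decision is issued) gives a deadline of 2004-08-01; completed 2004-07-30, before the deadline.
Step 2 — 20 and 83 days from 2004-07-22 (when the award decision is issued) are 2004-08-11 and 2004-10-13 respectively; done 2004-10-11, which is between those dates.
Step 3 — 14 and 24 days from 2004-10-11 (when the statement of grounds is filed) are 2004-10-25 and 2004-11-04 respectively; done 2004-10-27, which is between those dates.
Step 4 — must wait 10 days from 2004-11-07 (end of the 11-day waiting period, which began when the procurement file is requested on 2004-10-27), so not before 2004-11-17; done 2004-11-18 — permitted.
Step 5 — counting 14 days from 2004-12-17 (end of the 29-day comment period, which began when supplemental grounds are filed on 2004-11-18) gives a deadline of 2004-12-31; done 2004-12-30 — timely.

Yes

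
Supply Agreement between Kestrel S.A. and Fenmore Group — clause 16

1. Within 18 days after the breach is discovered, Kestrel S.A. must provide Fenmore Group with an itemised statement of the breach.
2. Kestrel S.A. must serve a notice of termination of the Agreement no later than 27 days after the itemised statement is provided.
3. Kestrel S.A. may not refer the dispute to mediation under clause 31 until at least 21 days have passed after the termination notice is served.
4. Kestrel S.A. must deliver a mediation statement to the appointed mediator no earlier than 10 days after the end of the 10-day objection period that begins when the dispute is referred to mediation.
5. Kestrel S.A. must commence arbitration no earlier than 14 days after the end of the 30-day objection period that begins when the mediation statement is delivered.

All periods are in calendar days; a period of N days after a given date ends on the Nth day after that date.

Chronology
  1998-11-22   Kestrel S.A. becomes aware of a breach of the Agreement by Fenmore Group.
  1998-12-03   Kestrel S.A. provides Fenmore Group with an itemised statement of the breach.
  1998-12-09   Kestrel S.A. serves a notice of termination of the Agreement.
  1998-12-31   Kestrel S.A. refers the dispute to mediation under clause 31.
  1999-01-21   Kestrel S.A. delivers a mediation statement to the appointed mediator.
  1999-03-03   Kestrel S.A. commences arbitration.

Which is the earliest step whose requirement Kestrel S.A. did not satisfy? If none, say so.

Step 1 — counting 18 days from 1998-11-22 (when the breach is discovered) gives a deadline of 1998-12-10; done 1998-12-03 — timely.
Step 2 — counting 27 days from 1998-12-03 (when the itemised statement is provided) gives a deadline of 1998-12-30; completed 1998-12-09, before the deadline.
Step 3 — must wait 21 days from 1998-12-09 (when the termination notice is served), so not before 1998-12-30; done 1998-12-31 — permitted.
Step 4 — must wait 10 days from 1999-01-10 (end of the 10-day objection period, which began when the dispute is referred to mediation on 1998-12-31), so not before 1999-01-20; done 1999-01-21 — permitted.
Step 5 — must wait 14 days from 1999-02-20 (end of the 30-day objection period, which began when the mediation statement is delivered on 1999-01-21), so not before 1999-03-06; done 1999-03-03 — 3 days too early.
The analysis stops there.

Step 5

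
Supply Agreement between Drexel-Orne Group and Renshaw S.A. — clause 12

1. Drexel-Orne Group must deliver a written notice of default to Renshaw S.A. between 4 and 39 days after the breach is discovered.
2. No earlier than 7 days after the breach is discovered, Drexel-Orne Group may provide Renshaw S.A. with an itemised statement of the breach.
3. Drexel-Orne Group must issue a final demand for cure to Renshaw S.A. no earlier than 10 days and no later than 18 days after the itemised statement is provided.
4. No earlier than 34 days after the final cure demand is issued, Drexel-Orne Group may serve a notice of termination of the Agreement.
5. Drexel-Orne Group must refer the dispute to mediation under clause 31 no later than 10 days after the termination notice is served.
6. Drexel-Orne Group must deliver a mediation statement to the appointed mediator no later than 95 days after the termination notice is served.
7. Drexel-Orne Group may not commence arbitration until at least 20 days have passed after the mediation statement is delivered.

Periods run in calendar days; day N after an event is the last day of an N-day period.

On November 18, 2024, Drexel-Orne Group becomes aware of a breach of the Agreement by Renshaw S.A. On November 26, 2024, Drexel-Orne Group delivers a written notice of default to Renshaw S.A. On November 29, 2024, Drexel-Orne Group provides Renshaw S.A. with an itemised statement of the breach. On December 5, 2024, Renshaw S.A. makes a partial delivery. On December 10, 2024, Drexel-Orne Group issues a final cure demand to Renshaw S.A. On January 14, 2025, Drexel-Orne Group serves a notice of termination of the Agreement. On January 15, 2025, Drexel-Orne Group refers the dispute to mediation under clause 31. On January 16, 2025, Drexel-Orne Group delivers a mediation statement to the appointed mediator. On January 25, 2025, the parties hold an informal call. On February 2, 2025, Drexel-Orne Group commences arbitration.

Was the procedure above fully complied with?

Step 1 — 4 and 39 days from November 18, 2024 (when the breach is discovered) are November 22, 2024 and December 27, 2024 respectively; done November 26, 2024, which is between those dates.
Step 2 — must wait 7 days from November 18, 2024 (when the breach is discovered), so not before November 25, 2024; done November 29, 2024, after the minimum wait.
Step 3 — 10 and 18 days from November 29, 2024 (when the itemised statement is provided) are December 9, 2024 and December 17, 2024 respectively; December 10, 2024 falls inside that range.
Step 4 — must wait 34 days from December 10, 2024 (when the final cure demand is issued), so not before January 13, 2025; done January 14, 2025, after the minimum wait.
Step 5 — counting 10 days from January 14, 2025 (when the termination notice is served) gives a deadline of January 24, 2025; January 15, 2025 is within that limit.
Step 6 — counting 95 days from January 14, 2025 (when the termination notice is served) gives a deadline of April 19, 2025; January 16, 2025 is within that limit.
Step 7 — must wait 20 days from January 16, 2025 (when the mediation statement is delivered), so not before February 5, 2025; acted on February 2, 2025, 3 days prematurely.
The procedure was therefore not followed at step 7.

No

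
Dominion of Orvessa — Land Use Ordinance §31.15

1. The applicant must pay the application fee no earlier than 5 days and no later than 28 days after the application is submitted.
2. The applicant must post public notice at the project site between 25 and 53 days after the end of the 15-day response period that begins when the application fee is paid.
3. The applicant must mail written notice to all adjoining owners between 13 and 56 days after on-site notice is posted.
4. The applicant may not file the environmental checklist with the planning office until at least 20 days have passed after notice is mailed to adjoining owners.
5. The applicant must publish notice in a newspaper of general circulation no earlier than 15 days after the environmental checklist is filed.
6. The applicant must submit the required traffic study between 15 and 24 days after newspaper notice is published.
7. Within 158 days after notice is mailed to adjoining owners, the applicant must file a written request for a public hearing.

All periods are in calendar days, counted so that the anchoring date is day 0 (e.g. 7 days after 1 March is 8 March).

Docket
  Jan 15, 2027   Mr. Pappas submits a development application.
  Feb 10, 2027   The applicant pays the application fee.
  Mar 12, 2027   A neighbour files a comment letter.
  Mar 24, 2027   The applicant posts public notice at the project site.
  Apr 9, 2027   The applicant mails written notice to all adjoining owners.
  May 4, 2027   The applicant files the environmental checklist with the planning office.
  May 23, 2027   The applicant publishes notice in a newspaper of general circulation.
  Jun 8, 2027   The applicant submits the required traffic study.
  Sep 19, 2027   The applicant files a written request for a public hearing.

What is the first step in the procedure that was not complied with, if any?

(1) the permitted window runs from Jan 15, 2027 + 5 = Jan 20, 2027 to Jan 15, 2027 + 28 = Feb 12, 2027; done Feb 10, 2027, which is between those dates.
(2) the permitted window runs from Feb 25, 2027 + 25 = Mar 22, 2027 to Feb 25, 2027 + 53 = Apr 19, 2027; Mar 24, 2027 falls inside that range.
(3) the permitted window runs from Mar 24, 2027 + 13 = Apr 6, 2027 to Mar 24, 2027 + 56 = May 19, 2027; done Apr 9, 2027, which is between those dates.
(4) permitted from Apr 9, 2027 + 20 days = Apr 29, 2027 onward; May 4, 2027 is on or after that date.
(5) permitted from May 4, 2027 + 15 days = May 19, 2027 onward; done May 23, 2027 — permitted.
(6) the permitted window runs from May 23, 2027 + 15 = Jun 7, 2027 to May 23, 2027 + 24 = Jun 16, 2027; done Jun 8, 2027 — within the window.
(7) due by Apr 9, 2027 + 158 days = Sep 14, 2027; done Sep 19, 2027 — 5 days late.

Step 7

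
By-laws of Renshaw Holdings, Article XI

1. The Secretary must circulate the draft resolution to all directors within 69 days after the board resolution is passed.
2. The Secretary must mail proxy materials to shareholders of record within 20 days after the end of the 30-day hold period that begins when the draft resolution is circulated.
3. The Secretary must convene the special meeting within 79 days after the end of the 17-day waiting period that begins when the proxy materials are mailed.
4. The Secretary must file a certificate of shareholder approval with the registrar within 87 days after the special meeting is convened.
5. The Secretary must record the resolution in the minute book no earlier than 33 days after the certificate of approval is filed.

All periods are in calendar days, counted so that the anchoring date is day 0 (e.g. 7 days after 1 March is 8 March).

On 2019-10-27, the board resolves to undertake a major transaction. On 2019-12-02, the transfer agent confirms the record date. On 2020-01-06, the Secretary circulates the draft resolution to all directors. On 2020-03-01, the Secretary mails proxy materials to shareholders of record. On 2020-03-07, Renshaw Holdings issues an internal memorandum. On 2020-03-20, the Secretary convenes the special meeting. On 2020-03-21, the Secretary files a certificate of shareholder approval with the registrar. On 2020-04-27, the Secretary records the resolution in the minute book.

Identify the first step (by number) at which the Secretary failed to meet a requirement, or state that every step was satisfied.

Step 1

Step 1 — counting 69 days from 2019-10-27 (when the board resolution is passed) gives a deadline of 2020-01-04; not done until 2020-01-06, 2 days after the deadline.
The procedure was therefore not followed at step 1.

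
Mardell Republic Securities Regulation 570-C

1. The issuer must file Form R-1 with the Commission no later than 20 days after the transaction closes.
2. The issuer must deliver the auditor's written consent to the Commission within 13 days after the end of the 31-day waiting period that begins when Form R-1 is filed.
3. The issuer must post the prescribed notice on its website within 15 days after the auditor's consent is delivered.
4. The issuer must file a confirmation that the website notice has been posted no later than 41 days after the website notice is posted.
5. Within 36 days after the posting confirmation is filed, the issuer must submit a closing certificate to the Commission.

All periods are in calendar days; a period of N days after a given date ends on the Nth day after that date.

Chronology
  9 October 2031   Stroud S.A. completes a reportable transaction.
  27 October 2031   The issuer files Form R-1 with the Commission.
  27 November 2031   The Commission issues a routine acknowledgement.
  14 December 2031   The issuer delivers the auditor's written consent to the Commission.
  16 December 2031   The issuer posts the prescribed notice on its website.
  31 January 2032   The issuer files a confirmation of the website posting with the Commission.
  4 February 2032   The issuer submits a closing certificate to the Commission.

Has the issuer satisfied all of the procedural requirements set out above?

No

Step 1: 20 days after 9 October 2031 (when the transaction closes) is 29 October 2031; completed 27 October 2031, before the deadline.
Step 2: 13 days after 27 November 2031 (end of the 31-day waiting period, which began when Form R-1 is filed on 27 October 2031) is 10 December 2031; not done until 14 December 2031, 4 days after the deadline.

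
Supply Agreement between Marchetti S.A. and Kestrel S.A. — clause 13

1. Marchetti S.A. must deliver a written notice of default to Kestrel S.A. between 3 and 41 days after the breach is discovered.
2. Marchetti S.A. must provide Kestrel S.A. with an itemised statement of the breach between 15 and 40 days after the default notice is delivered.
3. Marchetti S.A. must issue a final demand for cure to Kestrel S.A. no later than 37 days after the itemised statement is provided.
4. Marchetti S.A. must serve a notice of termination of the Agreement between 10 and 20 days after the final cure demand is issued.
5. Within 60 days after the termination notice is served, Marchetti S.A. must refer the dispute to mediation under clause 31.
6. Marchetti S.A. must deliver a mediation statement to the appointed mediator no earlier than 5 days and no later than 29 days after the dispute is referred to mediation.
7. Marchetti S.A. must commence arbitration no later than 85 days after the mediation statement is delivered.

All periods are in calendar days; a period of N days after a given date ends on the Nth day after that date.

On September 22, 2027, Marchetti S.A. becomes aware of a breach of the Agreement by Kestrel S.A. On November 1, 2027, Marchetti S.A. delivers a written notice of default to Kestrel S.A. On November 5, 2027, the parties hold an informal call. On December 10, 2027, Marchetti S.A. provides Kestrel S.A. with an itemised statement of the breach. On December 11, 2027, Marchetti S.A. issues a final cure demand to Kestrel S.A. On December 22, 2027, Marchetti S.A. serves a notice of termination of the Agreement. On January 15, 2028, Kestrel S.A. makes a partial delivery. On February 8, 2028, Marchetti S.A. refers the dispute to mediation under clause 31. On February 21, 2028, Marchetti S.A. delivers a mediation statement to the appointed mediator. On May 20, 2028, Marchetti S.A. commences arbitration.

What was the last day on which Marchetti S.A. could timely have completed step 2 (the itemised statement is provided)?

Step 2 runs from November 1, 2027, when the default notice is delivered. The window is 15–40 days after November 1, 2027; it closes on December 11, 2027.

December 11, 2027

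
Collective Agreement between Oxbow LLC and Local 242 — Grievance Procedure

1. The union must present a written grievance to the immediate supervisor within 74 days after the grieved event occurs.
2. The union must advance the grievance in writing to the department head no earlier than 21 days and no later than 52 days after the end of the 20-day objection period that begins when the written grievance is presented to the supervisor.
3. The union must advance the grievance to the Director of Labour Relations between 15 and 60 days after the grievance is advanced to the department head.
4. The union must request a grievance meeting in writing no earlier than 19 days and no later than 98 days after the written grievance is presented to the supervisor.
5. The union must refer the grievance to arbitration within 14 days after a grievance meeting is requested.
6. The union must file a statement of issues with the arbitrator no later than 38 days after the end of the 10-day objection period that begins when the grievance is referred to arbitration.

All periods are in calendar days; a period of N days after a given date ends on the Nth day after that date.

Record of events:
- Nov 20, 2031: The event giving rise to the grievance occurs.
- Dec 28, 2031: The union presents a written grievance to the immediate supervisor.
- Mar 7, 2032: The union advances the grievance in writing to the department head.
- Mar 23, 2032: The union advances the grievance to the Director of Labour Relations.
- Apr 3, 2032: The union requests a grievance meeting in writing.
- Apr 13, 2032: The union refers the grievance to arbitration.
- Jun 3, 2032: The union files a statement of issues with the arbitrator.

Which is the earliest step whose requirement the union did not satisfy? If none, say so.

(1) due by Nov 20, 2031 + 74 days = Feb 2, 2032; Dec 28, 2031 is within that limit.
(2) the permitted window runs from Jan 17, 2032 + 21 = Feb 7, 2032 to Jan 17, 2032 + 52 = Mar 9, 2032; done Mar 7, 2032, which is between those dates.
(3) the permitted window runs from Mar 7, 2032 + 15 = Mar 22, 2032 to Mar 7, 2032 + 60 = May 6, 2032; done Mar 23, 2032, which is between those dates.
(4) the permitted window runs from Dec 28, 2031 + 19 = Jan 16, 2032 to Dec 28, 2031 + 98 = Apr 4, 2032; Apr 3, 2032 falls inside that range.
(5) due by Apr 3, 2032 + 14 days = Apr 17, 2032; done Apr 13, 2032 — timely.
(6) due by Apr 23, 2032 + 38 days = May 31, 2032; done Jun 3, 2032 — 3 days late.

Step 6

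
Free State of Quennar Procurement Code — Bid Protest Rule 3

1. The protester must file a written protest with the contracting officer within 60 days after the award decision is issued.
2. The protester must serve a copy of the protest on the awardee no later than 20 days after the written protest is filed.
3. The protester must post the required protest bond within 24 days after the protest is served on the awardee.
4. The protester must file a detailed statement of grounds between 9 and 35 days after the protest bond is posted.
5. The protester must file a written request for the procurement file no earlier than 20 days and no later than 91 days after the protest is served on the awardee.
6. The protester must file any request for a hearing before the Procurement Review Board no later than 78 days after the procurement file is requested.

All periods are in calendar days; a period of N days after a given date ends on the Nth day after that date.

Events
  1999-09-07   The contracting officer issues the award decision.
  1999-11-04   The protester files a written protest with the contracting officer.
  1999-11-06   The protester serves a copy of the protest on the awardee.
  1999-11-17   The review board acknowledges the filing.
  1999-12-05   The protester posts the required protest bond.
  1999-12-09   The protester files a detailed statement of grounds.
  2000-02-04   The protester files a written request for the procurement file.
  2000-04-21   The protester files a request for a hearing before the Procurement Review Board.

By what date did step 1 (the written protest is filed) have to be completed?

1999-11-06

Step 1 runs from 1999-09-07, when the award decision is issued. 60 days after 1999-09-07 is 1999-11-06.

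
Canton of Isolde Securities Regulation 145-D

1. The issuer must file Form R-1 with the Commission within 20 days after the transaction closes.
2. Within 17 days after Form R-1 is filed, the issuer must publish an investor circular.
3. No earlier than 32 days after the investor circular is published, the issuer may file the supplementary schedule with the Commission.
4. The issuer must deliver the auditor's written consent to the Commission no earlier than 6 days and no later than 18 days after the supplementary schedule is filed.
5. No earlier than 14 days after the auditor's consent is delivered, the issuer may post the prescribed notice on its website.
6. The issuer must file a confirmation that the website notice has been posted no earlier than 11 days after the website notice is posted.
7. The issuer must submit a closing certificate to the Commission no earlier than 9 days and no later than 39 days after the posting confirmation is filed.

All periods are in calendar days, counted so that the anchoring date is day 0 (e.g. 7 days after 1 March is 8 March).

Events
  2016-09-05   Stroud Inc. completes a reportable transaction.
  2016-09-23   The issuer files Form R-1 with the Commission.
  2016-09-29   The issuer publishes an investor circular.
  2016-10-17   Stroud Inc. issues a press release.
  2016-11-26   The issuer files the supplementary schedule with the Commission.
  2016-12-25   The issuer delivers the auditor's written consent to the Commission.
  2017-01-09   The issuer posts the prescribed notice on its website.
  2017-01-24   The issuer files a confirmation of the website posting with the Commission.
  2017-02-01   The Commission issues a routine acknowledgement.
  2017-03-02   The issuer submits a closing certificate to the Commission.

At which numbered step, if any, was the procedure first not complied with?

Step 1 — counting 20 days from 2016-09-05 (when the transaction closes) gives a deadline of 2016-09-25; done 2016-09-23 — timely.
Step 2 — counting 17 days from 2016-09-23 (when Form R-1 is filed) gives a deadline of 2016-10-10; 2016-09-29 is within that limit.
Step 3 — must wait 32 days from 2016-09-29 (when the investor circular is published), so not before 2016-10-31; done 2016-11-26 — permitted.
Step 4 — 6 and 18 days from 2016-11-26 (when the supplementary schedule is filed) are 2016-12-02 and 2016-12-14 respectively; 2016-12-25 is 11 days past the end of the window.

Step 4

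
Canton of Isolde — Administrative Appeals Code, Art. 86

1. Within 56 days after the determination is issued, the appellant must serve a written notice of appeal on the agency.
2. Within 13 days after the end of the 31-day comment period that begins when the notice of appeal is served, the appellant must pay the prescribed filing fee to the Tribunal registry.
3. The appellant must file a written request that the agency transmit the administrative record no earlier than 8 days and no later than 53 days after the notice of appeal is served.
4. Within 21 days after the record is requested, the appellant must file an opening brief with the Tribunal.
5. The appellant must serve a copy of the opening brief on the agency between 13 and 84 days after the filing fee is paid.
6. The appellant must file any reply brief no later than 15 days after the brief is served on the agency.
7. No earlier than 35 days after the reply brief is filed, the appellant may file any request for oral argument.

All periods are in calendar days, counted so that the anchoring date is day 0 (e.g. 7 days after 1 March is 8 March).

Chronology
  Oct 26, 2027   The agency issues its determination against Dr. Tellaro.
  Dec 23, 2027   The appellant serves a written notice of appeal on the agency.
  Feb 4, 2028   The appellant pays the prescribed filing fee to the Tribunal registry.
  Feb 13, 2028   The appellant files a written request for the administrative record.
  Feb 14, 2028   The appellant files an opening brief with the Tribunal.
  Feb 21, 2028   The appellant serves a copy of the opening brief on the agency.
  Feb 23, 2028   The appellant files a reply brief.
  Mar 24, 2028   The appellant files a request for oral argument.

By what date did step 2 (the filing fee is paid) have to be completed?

The notice of appeal is served on Dec 23, 2027; the 31-day comment period therefore ends Jan 23, 2028, and step 2 runs from that date. 13 days after Jan 23, 2028 is Feb 5, 2028.

Feb 5, 2028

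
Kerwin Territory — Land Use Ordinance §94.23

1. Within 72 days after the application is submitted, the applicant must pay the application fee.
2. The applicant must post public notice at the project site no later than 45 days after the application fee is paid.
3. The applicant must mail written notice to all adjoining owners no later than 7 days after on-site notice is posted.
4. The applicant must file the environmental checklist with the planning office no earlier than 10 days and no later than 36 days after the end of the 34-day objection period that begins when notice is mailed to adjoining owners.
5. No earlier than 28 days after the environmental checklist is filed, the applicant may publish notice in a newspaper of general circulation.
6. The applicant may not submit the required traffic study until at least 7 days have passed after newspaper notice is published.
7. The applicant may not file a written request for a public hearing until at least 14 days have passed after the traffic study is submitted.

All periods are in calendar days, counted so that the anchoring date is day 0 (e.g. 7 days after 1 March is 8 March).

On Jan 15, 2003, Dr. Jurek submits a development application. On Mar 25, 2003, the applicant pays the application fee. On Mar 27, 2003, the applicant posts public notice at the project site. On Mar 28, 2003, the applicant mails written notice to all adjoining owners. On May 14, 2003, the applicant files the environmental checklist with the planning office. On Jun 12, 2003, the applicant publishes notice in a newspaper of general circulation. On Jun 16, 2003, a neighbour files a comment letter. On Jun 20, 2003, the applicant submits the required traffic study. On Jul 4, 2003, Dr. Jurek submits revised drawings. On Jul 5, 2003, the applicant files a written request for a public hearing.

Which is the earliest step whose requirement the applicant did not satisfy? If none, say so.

None — every step was satisfied

Step 1 — counting 72 days from Jan 15, 2003 (when the application is submitted) gives a deadline of Mar 28, 2003; completed Mar 25, 2003, before the deadline.
Step 2 — counting 45 days from Mar 25, 2003 (when the application fee is paid) gives a deadline of May 9, 2003; done Mar 27, 2003 — timely.
Step 3 — counting 7 days from Mar 27, 2003 (when on-site notice is posted) gives a deadline of Apr 3, 2003; completed Mar 28, 2003, before the deadline.
Step 4 — 10 and 36 days from May 1, 2003 (end of the 34-day objection period, which began when notice is mailed to adjoining owners on Mar 28, 2003) are May 11, 2003 and Jun 6, 2003 respectively; done May 14, 2003, which is between those dates.
Step 5 — must wait 28 days from May 14, 2003 (when the environmental checklist is filed), so not before Jun 11, 2003; done Jun 12, 2003 — permitted.
Step 6 — must wait 7 days from Jun 12, 2003 (when newspaper notice is published), so not before Jun 19, 2003; done Jun 20, 2003 — permitted.
Step 7 — must wait 14 days from Jun 20, 2003 (when the traffic study is submitted), so not before Jul 4, 2003; done Jul 5, 2003, after the minimum wait.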